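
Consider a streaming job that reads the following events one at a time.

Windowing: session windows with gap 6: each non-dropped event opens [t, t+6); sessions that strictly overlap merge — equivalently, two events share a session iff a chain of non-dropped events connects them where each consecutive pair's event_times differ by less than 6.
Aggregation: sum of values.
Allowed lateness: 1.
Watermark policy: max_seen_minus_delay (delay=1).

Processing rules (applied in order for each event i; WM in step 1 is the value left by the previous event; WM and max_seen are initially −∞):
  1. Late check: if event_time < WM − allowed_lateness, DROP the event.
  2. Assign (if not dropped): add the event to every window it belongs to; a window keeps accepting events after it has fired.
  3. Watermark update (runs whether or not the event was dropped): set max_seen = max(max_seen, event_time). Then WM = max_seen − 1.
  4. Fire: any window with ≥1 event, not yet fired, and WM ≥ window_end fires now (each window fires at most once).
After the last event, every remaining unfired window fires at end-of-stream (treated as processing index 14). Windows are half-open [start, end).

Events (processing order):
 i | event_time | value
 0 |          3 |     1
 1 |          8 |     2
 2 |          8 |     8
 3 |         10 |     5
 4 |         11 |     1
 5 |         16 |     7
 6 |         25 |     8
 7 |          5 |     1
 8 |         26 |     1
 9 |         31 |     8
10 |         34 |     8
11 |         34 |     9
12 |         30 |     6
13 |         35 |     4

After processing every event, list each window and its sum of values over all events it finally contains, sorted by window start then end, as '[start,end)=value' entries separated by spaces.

[3,22)=24 [25,41)=38

i=0 t=3 v=1: → [3,9); WM=2
i=1 t=8 v=2: → [3,14); WM=7
i=2 t=8 v=8: → [3,14); WM=7
i=3 t=10 v=5: → [3,16); WM=9
i=4 t=11 v=1: → [3,17); WM=10
i=5 t=16 v=7: → [3,22); WM=15
i=6 t=25 v=8: → [25,31); WM=24
i=7 t=5 v=1: DROP (t<24-1); WM=24
i=8 t=26 v=1: → [25,32); WM=25
i=9 t=31 v=8: → [25,37); WM=30
i=10 t=34 v=8: → [25,40); WM=33
i=11 t=34 v=9: → [25,40); WM=33
i=12 t=30 v=6: DROP (t<33-1); WM=33
i=13 t=35 v=4: → [25,41); WM=34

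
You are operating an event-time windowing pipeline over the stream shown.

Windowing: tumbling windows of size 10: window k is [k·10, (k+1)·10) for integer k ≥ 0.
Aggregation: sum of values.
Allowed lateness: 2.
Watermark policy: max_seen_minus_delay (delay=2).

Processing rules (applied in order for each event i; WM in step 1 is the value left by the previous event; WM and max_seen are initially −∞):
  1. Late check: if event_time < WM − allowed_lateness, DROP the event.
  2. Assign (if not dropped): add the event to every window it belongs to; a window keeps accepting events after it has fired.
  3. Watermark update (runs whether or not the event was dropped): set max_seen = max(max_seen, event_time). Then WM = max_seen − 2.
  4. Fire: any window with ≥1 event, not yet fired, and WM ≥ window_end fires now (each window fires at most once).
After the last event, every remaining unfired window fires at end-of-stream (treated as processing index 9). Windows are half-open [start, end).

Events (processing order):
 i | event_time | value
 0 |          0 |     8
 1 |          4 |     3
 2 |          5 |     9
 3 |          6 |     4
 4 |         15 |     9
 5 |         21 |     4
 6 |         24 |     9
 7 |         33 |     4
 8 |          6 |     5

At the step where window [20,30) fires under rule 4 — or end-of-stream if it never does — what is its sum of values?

13

i=0 t=0 v=8: → [0,10); WM=-2
i=1 t=4 v=3: → [0,10); WM=2
i=2 t=5 v=9: → [0,10); WM=3
i=3 t=6 v=4: → [0,10); WM=4
i=4 t=15 v=9: → [10,20); WM=13; [0,10) fires=24
i=5 t=21 v=4: → [20,30); WM=19
i=6 t=24 v=9: → [20,30); WM=22; [10,20) fires=9
i=7 t=33 v=4: → [30,40); WM=31; [20,30) fires=13
i=8 t=6 v=5: DROP (t<31-2); WM=31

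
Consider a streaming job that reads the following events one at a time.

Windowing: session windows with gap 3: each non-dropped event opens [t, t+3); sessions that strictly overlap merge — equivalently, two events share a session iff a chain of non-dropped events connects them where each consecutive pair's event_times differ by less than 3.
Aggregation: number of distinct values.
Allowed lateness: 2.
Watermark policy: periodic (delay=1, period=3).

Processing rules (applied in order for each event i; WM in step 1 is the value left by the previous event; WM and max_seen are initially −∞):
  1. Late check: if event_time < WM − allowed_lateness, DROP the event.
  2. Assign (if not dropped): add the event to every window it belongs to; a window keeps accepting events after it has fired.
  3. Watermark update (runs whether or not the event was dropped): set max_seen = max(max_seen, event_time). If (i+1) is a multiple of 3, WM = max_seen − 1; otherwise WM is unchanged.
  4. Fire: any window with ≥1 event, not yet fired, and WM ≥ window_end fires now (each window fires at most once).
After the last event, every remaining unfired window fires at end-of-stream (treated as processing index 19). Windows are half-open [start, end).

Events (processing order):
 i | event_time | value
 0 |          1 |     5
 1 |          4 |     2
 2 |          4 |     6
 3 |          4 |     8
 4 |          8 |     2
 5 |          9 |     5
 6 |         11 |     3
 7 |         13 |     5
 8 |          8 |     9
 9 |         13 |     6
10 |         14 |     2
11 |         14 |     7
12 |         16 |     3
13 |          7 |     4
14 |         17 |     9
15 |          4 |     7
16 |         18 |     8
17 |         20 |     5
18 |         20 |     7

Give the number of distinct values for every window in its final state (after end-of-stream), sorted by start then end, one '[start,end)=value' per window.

[1,4)=1 [4,7)=3 [8,23)=7

i=0 t=1 v=5: → [1,4); WM=−∞
i=1 t=4 v=2: → [4,7); WM=−∞
i=2 t=4 v=6: → [4,7); WM=3
i=3 t=4 v=8: → [4,7); WM=3
i=4 t=8 v=2: → [8,11); WM=3
i=5 t=9 v=5: → [8,12); WM=8
i=6 t=11 v=3: → [8,14); WM=8
i=7 t=13 v=5: → [8,16); WM=8
i=8 t=8 v=9: → [8,16); WM=12
i=9 t=13 v=6: → [8,16); WM=12
i=10 t=14 v=2: → [8,17); WM=12
i=11 t=14 v=7: → [8,17); WM=13
i=12 t=16 v=3: → [8,19); WM=13
i=13 t=7 v=4: DROP (t<13-2); WM=13
i=14 t=17 v=9: → [8,20); WM=16
i=15 t=4 v=7: DROP (t<16-2); WM=16
i=16 t=18 v=8: → [8,21); WM=16
i=17 t=20 v=5: → [8,23); WM=19
i=18 t=20 v=7: → [8,23); WM=19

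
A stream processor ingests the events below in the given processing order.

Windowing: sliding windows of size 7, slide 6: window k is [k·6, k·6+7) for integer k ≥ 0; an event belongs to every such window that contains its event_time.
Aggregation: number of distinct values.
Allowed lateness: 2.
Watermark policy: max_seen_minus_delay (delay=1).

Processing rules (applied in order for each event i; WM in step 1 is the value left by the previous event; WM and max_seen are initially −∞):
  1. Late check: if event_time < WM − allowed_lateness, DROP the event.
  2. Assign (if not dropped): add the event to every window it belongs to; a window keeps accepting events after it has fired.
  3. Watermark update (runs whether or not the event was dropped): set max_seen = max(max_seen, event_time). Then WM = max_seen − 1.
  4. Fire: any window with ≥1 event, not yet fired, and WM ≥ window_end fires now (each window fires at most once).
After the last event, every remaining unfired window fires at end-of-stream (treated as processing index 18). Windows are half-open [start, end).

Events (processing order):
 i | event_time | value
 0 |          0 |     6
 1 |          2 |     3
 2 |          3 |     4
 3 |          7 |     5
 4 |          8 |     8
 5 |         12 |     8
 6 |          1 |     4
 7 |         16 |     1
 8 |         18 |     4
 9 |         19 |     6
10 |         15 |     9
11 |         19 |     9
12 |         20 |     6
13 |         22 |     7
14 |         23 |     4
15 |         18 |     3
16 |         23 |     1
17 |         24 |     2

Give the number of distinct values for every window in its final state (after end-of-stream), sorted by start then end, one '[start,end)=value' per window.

i=0 t=0 v=6: → [0,7); WM=-1
i=1 t=2 v=3: → [0,7); WM=1
i=2 t=3 v=4: → [0,7); WM=2
i=3 t=7 v=5: → [6,13); WM=6
i=4 t=8 v=8: → [6,13); WM=7; [0,7) fires=3
i=5 t=12 v=8: → [12,19),[6,13); WM=11
i=6 t=1 v=4: DROP (t<11-2); WM=11
i=7 t=16 v=1: → [12,19); WM=15; [6,13) fires=2
i=8 t=18 v=4: → [18,25),[12,19); WM=17
i=9 t=19 v=6: → [18,25); WM=18
i=10 t=15 v=9: DROP (t<18-2); WM=18
i=11 t=19 v=9: → [18,25); WM=18
i=12 t=20 v=6: → [18,25); WM=19; [12,19) fires=3
i=13 t=22 v=7: → [18,25); WM=21
i=14 t=23 v=4: → [18,25); WM=22
i=15 t=18 v=3: DROP (t<22-2); WM=22
i=16 t=23 v=1: → [18,25); WM=22
i=17 t=24 v=2: → [24,31),[18,25); WM=23

[0,7)=3 [6,13)=2 [12,19)=3 [18,25)=6 [24,31)=1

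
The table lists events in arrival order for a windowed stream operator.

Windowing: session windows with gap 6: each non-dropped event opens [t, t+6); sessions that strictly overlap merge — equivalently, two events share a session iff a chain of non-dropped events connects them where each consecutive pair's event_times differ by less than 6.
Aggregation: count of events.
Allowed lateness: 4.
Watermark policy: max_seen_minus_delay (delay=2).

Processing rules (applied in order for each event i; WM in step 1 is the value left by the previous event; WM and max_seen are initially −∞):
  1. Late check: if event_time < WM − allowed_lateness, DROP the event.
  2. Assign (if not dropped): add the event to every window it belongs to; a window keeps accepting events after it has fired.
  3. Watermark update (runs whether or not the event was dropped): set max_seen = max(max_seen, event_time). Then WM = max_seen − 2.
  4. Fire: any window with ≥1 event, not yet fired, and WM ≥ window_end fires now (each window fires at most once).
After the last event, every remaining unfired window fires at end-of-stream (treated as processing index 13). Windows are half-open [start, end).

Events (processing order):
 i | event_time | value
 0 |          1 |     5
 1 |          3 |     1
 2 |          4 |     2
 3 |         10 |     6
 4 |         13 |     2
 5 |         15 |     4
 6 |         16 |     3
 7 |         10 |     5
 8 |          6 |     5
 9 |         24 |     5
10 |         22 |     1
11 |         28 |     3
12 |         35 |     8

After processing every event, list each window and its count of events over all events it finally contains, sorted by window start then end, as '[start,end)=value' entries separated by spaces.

i=0 t=1 v=5: → [1,7); WM=-1
i=1 t=3 v=1: → [1,9); WM=1
i=2 t=4 v=2: → [1,10); WM=2
i=3 t=10 v=6: → [10,16); WM=8
i=4 t=13 v=2: → [10,19); WM=11
i=5 t=15 v=4: → [10,21); WM=13
i=6 t=16 v=3: → [10,22); WM=14
i=7 t=10 v=5: → [10,22); WM=14
i=8 t=6 v=5: DROP (t<14-4); WM=14
i=9 t=24 v=5: → [24,30); WM=22
i=10 t=22 v=1: → [22,30); WM=22
i=11 t=28 v=3: → [22,34); WM=26
i=12 t=35 v=8: → [35,41); WM=33

[1,10)=3 [10,22)=5 [22,34)=3 [35,41)=1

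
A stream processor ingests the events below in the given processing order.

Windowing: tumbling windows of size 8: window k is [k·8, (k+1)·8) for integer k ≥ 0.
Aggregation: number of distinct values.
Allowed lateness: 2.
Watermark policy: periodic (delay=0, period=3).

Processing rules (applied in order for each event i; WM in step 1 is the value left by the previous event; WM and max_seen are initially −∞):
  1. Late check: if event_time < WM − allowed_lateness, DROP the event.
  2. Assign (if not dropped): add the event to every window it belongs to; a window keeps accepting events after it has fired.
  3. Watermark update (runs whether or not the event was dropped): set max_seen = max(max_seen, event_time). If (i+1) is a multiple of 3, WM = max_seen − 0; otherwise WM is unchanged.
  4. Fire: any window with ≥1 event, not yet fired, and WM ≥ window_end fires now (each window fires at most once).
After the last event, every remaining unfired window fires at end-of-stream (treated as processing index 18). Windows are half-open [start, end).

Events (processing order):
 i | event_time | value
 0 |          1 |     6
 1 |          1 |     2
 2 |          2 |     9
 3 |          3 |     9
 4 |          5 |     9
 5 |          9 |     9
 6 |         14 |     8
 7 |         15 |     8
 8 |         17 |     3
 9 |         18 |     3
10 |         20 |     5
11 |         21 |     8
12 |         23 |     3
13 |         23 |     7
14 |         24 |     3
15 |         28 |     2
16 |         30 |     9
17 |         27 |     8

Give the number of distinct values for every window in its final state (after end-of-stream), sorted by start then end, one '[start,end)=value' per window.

i=0 t=1 v=6: → [0,8); WM=−∞
i=1 t=1 v=2: → [0,8); WM=−∞
i=2 t=2 v=9: → [0,8); WM=2
i=3 t=3 v=9: → [0,8); WM=2
i=4 t=5 v=9: → [0,8); WM=2
i=5 t=9 v=9: → [8,16); WM=9; [0,8) fires=3
i=6 t=14 v=8: → [8,16); WM=9
i=7 t=15 v=8: → [8,16); WM=9
i=8 t=17 v=3: → [16,24); WM=17; [8,16) fires=2
i=9 t=18 v=3: → [16,24); WM=17
i=10 t=20 v=5: → [16,24); WM=17
i=11 t=21 v=8: → [16,24); WM=21
i=12 t=23 v=3: → [16,24); WM=21
i=13 t=23 v=7: → [16,24); WM=21
i=14 t=24 v=3: → [24,32); WM=24; [16,24) fires=4
i=15 t=28 v=2: → [24,32); WM=24
i=16 t=30 v=9: → [24,32); WM=24
i=17 t=27 v=8: → [24,32); WM=30

[0,8)=3 [8,16)=2 [16,24)=4 [24,32)=4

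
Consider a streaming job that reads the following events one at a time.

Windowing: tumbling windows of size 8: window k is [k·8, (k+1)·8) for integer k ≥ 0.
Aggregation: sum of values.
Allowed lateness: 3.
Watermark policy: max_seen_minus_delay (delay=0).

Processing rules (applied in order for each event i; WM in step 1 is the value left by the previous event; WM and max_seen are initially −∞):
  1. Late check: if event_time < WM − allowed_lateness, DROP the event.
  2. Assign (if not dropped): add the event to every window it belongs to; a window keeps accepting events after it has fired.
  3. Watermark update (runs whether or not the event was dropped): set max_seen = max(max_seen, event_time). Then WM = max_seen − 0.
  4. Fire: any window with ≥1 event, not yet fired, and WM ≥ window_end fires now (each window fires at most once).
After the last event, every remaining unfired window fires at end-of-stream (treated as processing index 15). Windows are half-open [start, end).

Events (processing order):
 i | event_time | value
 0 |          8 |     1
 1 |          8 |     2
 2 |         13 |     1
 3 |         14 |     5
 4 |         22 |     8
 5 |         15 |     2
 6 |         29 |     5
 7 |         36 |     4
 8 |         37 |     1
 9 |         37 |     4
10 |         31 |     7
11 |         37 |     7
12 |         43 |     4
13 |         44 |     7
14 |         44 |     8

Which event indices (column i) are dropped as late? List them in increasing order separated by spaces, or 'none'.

i=0 t=8 v=1: → [8,16); WM=8
i=1 t=8 v=2: → [8,16); WM=8
i=2 t=13 v=1: → [8,16); WM=13
i=3 t=14 v=5: → [8,16); WM=14
i=4 t=22 v=8: → [16,24); WM=22; [8,16) fires=9
i=5 t=15 v=2: DROP (t<22-3); WM=22
i=6 t=29 v=5: → [24,32); WM=29; [16,24) fires=8
i=7 t=36 v=4: → [32,40); WM=36; [24,32) fires=5
i=8 t=37 v=1: → [32,40); WM=37
i=9 t=37 v=4: → [32,40); WM=37
i=10 t=31 v=7: DROP (t<37-3); WM=37
i=11 t=37 v=7: → [32,40); WM=37
i=12 t=43 v=4: → [40,48); WM=43; [32,40) fires=16
i=13 t=44 v=7: → [40,48); WM=44
i=14 t=44 v=8: → [40,48); WM=44

5 10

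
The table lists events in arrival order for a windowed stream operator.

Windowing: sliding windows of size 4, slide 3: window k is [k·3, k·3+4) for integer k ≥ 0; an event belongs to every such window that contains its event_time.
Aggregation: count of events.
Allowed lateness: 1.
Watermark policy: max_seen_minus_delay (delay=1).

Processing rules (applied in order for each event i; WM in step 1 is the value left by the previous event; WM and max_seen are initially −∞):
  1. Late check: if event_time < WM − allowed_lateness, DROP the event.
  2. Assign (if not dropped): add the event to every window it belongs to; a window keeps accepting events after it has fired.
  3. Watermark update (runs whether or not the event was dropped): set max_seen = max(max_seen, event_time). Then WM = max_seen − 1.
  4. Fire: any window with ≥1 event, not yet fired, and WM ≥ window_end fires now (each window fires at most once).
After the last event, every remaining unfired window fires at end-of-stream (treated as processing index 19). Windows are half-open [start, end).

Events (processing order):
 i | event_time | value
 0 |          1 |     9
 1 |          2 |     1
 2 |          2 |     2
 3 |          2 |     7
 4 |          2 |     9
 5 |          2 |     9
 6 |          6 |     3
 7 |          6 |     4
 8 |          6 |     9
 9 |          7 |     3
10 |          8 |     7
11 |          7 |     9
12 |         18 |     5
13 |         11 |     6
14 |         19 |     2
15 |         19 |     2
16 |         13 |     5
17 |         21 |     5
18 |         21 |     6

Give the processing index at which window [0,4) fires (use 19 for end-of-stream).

6

i=0 t=1 v=9: → [0,4); WM=0
i=1 t=2 v=1: → [0,4); WM=1
i=2 t=2 v=2: → [0,4); WM=1
i=3 t=2 v=7: → [0,4); WM=1
i=4 t=2 v=9: → [0,4); WM=1
i=5 t=2 v=9: → [0,4); WM=1
i=6 t=6 v=3: → [6,10),[3,7); WM=5; [0,4) fires=6
i=7 t=6 v=4: → [6,10),[3,7); WM=5
i=8 t=6 v=9: → [6,10),[3,7); WM=5
i=9 t=7 v=3: → [6,10); WM=6
i=10 t=8 v=7: → [6,10); WM=7; [3,7) fires=3
i=11 t=7 v=9: → [6,10); WM=7
i=12 t=18 v=5: → [18,22),[15,19); WM=17; [6,10) fires=6
i=13 t=11 v=6: DROP (t<17-1); WM=17
i=14 t=19 v=2: → [18,22); WM=18
i=15 t=19 v=2: → [18,22); WM=18
i=16 t=13 v=5: DROP (t<18-1); WM=18
i=17 t=21 v=5: → [21,25),[18,22); WM=20; [15,19) fires=1
i=18 t=21 v=6: → [21,25),[18,22); WM=20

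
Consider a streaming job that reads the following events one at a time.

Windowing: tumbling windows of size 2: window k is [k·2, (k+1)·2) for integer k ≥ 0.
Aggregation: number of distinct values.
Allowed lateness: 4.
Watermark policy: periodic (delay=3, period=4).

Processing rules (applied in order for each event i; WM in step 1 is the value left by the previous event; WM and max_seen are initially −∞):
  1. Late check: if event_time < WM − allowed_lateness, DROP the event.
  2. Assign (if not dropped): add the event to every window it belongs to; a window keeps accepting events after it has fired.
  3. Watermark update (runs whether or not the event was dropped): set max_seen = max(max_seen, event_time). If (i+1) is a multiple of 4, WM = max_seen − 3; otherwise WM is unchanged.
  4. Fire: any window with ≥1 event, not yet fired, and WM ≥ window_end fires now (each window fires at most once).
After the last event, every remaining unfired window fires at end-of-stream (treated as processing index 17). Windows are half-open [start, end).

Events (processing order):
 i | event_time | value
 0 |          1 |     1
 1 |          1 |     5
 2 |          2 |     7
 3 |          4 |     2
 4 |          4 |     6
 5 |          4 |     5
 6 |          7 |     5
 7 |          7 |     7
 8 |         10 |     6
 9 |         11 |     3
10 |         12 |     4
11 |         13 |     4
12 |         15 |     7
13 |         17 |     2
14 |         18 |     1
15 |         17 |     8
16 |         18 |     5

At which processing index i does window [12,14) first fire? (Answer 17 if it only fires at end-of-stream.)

i=0 t=1 v=1: → [0,2); WM=−∞
i=1 t=1 v=5: → [0,2); WM=−∞
i=2 t=2 v=7: → [2,4); WM=−∞
i=3 t=4 v=2: → [4,6); WM=1
i=4 t=4 v=6: → [4,6); WM=1
i=5 t=4 v=5: → [4,6); WM=1
i=6 t=7 v=5: → [6,8); WM=1
i=7 t=7 v=7: → [6,8); WM=4; [0,2) fires=2 [2,4) fires=1
i=8 t=10 v=6: → [10,12); WM=4
i=9 t=11 v=3: → [10,12); WM=4
i=10 t=12 v=4: → [12,14); WM=4
i=11 t=13 v=4: → [12,14); WM=10; [4,6) fires=3 [6,8) fires=2
i=12 t=15 v=7: → [14,16); WM=10
i=13 t=17 v=2: → [16,18); WM=10
i=14 t=18 v=1: → [18,20); WM=10
i=15 t=17 v=8: → [16,18); WM=15; [10,12) fires=2 [12,14) fires=1
i=16 t=18 v=5: → [18,20); WM=15

15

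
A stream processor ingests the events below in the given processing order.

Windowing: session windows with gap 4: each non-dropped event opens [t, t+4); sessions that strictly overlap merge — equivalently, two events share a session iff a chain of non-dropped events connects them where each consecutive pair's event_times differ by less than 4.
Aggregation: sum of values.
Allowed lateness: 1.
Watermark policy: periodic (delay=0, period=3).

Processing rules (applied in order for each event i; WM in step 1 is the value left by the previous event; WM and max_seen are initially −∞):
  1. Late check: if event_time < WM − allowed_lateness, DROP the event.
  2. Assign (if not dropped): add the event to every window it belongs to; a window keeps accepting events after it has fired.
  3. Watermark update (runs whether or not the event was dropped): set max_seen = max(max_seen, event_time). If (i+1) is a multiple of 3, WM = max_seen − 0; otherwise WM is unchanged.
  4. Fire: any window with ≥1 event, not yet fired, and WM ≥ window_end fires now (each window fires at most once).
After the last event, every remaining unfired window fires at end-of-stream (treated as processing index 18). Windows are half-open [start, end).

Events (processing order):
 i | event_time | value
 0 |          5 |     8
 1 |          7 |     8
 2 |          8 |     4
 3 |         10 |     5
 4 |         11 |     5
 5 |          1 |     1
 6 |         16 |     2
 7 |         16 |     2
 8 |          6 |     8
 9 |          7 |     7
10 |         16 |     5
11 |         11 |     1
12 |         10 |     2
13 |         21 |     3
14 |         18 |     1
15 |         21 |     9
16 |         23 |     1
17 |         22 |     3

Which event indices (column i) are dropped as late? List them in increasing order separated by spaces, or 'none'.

5 8 9 11 12

i=0 t=5 v=8: → [5,9); WM=−∞
i=1 t=7 v=8: → [5,11); WM=−∞
i=2 t=8 v=4: → [5,12); WM=8
i=3 t=10 v=5: → [5,14); WM=8
i=4 t=11 v=5: → [5,15); WM=8
i=5 t=1 v=1: DROP (t<8-1); WM=11
i=6 t=16 v=2: → [16,20); WM=11
i=7 t=16 v=2: → [16,20); WM=11
i=8 t=6 v=8: DROP (t<11-1); WM=16
i=9 t=7 v=7: DROP (t<16-1); WM=16
i=10 t=16 v=5: → [16,20); WM=16
i=11 t=11 v=1: DROP (t<16-1); WM=16
i=12 t=10 v=2: DROP (t<16-1); WM=16
i=13 t=21 v=3: → [21,25); WM=16
i=14 t=18 v=1: → [16,25); WM=21
i=15 t=21 v=9: → [16,25); WM=21
i=16 t=23 v=1: → [16,27); WM=21
i=17 t=22 v=3: → [16,27); WM=23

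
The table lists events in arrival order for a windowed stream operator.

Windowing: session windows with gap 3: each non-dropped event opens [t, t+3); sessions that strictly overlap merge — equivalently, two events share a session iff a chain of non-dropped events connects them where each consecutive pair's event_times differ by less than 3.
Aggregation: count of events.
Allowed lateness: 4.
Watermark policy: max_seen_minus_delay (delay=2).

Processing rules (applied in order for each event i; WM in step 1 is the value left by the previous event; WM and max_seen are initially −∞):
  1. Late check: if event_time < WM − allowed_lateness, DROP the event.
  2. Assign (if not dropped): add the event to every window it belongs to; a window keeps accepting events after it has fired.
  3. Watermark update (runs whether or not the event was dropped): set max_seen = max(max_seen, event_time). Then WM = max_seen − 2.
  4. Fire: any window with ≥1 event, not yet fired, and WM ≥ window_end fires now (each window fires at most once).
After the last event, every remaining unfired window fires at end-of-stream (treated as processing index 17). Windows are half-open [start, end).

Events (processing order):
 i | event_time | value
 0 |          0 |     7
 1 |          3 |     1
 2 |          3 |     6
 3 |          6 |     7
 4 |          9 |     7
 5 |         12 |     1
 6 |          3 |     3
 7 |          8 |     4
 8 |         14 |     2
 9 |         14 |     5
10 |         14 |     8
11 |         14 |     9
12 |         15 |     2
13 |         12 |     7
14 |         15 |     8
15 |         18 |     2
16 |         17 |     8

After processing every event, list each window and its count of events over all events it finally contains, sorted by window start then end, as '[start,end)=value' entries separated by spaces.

i=0 t=0 v=7: → [0,3); WM=-2
i=1 t=3 v=1: → [3,6); WM=1
i=2 t=3 v=6: → [3,6); WM=1
i=3 t=6 v=7: → [6,9); WM=4
i=4 t=9 v=7: → [9,12); WM=7
i=5 t=12 v=1: → [12,15); WM=10
i=6 t=3 v=3: DROP (t<10-4); WM=10
i=7 t=8 v=4: → [6,12); WM=10
i=8 t=14 v=2: → [12,17); WM=12
i=9 t=14 v=5: → [12,17); WM=12
i=10 t=14 v=8: → [12,17); WM=12
i=11 t=14 v=9: → [12,17); WM=12
i=12 t=15 v=2: → [12,18); WM=13
i=13 t=12 v=7: → [12,18); WM=13
i=14 t=15 v=8: → [12,18); WM=13
i=15 t=18 v=2: → [18,21); WM=16
i=16 t=17 v=8: → [12,21); WM=16

[0,3)=1 [3,6)=2 [6,12)=3 [12,21)=10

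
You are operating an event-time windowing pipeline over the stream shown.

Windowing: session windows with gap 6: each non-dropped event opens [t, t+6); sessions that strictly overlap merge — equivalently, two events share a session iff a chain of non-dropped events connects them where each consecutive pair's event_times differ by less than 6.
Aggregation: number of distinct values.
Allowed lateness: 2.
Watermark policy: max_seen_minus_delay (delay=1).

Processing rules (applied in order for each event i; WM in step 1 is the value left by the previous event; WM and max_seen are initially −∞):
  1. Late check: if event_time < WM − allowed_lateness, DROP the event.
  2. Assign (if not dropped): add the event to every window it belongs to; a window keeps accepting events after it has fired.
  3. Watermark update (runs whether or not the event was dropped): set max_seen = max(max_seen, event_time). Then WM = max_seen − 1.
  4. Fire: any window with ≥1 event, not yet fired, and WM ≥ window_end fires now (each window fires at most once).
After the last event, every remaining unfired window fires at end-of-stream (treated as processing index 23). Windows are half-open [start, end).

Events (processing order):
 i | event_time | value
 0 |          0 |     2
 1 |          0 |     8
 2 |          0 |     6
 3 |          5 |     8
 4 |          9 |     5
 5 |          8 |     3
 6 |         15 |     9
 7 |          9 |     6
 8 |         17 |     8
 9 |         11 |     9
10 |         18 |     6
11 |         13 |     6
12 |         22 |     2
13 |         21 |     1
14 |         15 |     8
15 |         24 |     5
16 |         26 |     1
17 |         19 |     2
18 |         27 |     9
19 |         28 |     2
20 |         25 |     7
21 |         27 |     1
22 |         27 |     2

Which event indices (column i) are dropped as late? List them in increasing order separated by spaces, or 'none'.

i=0 t=0 v=2: → [0,6); WM=-1
i=1 t=0 v=8: → [0,6); WM=-1
i=2 t=0 v=6: → [0,6); WM=-1
i=3 t=5 v=8: → [0,11); WM=4
i=4 t=9 v=5: → [0,15); WM=8
i=5 t=8 v=3: → [0,15); WM=8
i=6 t=15 v=9: → [15,21); WM=14
i=7 t=9 v=6: DROP (t<14-2); WM=14
i=8 t=17 v=8: → [15,23); WM=16
i=9 t=11 v=9: DROP (t<16-2); WM=16
i=10 t=18 v=6: → [15,24); WM=17
i=11 t=13 v=6: DROP (t<17-2); WM=17
i=12 t=22 v=2: → [15,28); WM=21
i=13 t=21 v=1: → [15,28); WM=21
i=14 t=15 v=8: DROP (t<21-2); WM=21
i=15 t=24 v=5: → [15,30); WM=23
i=16 t=26 v=1: → [15,32); WM=25
i=17 t=19 v=2: DROP (t<25-2); WM=25
i=18 t=27 v=9: → [15,33); WM=26
i=19 t=28 v=2: → [15,34); WM=27
i=20 t=25 v=7: → [15,34); WM=27
i=21 t=27 v=1: → [15,34); WM=27
i=22 t=27 v=2: → [15,34); WM=27

7 9 11 14 17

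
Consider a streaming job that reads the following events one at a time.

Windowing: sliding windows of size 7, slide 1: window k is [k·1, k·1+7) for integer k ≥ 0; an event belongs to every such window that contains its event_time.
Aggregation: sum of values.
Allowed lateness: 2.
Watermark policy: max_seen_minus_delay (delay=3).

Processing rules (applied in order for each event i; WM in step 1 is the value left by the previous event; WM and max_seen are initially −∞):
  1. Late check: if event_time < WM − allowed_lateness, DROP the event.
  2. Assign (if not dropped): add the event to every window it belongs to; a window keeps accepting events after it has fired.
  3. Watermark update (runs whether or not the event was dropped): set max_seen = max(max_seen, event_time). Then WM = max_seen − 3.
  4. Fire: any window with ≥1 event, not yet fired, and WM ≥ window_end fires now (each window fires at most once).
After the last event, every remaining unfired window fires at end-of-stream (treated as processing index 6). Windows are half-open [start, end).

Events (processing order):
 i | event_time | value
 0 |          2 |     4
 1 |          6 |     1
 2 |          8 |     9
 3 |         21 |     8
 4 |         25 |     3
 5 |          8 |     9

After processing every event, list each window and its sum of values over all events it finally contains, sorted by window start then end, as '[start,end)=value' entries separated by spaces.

i=0 t=2 v=4: → [2,9),[1,8),[0,7); WM=-1
i=1 t=6 v=1: → [6,13),[5,12),[4,11),[3,10),[2,9),[1,8),[0,7); WM=3
i=2 t=8 v=9: → [8,15),[7,14),[6,13),[5,12),[4,11),[3,10),[2,9); WM=5
i=3 t=21 v=8: → [21,28),[20,27),[19,26),[18,25),[17,24),[16,23),[15,22); WM=18; [0,7) fires=5 [1,8) fires=5 [2,9) fires=14 [3,10) fires=10 [4,11) fires=10 [5,12) fires=10 [6,13) fires=10 [7,14) fires=9 [8,15) fires=9
i=4 t=25 v=3: → [25,32),[24,31),[23,30),[22,29),[21,28),[20,27),[19,26); WM=22; [15,22) fires=8
i=5 t=8 v=9: DROP (t<22-2); WM=22

[0,7)=5 [1,8)=5 [2,9)=14 [3,10)=10 [4,11)=10 [5,12)=10 [6,13)=10 [7,14)=9 [8,15)=9 [15,22)=8 [16,23)=8 [17,24)=8 [18,25)=8 [19,26)=11 [20,27)=11 [21,28)=11 [22,29)=3 [23,30)=3 [24,31)=3 [25,32)=3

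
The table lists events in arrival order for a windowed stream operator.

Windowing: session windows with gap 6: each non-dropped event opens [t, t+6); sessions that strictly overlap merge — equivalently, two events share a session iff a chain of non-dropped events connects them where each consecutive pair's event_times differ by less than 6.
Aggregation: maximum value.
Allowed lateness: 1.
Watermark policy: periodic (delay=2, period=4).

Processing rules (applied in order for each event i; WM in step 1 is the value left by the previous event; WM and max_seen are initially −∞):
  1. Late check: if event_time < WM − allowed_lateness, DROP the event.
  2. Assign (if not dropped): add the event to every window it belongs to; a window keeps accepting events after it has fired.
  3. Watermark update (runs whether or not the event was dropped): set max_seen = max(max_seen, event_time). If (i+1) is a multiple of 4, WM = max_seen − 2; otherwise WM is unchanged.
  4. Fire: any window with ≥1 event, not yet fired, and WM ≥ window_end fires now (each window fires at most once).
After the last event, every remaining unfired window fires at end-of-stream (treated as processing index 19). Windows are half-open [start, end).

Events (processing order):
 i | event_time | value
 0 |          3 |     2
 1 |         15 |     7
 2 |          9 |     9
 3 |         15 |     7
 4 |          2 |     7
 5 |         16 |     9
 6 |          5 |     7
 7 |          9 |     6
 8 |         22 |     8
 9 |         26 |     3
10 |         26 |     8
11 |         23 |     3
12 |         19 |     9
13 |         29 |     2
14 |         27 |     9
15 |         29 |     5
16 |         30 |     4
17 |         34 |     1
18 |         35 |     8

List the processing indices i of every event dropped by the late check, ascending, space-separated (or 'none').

i=0 t=3 v=2: → [3,9); WM=−∞
i=1 t=15 v=7: → [15,21); WM=−∞
i=2 t=9 v=9: → [9,15); WM=−∞
i=3 t=15 v=7: → [15,21); WM=13
i=4 t=2 v=7: DROP (t<13-1); WM=13
i=5 t=16 v=9: → [15,22); WM=13
i=6 t=5 v=7: DROP (t<13-1); WM=13
i=7 t=9 v=6: DROP (t<13-1); WM=14
i=8 t=22 v=8: → [22,28); WM=14
i=9 t=26 v=3: → [22,32); WM=14
i=10 t=26 v=8: → [22,32); WM=14
i=11 t=23 v=3: → [22,32); WM=24
i=12 t=19 v=9: DROP (t<24-1); WM=24
i=13 t=29 v=2: → [22,35); WM=24
i=14 t=27 v=9: → [22,35); WM=24
i=15 t=29 v=5: → [22,35); WM=27
i=16 t=30 v=4: → [22,36); WM=27
i=17 t=34 v=1: → [22,40); WM=27
i=18 t=35 v=8: → [22,41); WM=27

4 6 7 12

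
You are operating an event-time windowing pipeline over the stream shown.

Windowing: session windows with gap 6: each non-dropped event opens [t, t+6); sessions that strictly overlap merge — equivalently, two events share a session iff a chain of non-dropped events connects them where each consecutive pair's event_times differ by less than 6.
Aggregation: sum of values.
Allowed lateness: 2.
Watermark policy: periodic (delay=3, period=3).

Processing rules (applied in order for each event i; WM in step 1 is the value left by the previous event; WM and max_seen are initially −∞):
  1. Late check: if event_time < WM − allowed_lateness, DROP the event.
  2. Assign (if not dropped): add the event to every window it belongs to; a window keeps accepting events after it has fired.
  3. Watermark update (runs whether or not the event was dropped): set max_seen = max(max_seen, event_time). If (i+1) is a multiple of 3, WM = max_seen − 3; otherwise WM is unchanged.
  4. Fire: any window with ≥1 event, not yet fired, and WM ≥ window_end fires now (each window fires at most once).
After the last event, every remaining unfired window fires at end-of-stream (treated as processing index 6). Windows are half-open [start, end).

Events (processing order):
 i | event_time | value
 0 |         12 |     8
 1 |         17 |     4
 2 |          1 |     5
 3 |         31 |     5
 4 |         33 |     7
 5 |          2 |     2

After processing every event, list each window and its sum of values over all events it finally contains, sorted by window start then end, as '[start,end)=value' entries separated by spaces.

i=0 t=12 v=8: → [12,18); WM=−∞
i=1 t=17 v=4: → [12,23); WM=−∞
i=2 t=1 v=5: → [1,7); WM=14
i=3 t=31 v=5: → [31,37); WM=14
i=4 t=33 v=7: → [31,39); WM=14
i=5 t=2 v=2: DROP (t<14-2); WM=30

[1,7)=5 [12,23)=12 [31,39)=12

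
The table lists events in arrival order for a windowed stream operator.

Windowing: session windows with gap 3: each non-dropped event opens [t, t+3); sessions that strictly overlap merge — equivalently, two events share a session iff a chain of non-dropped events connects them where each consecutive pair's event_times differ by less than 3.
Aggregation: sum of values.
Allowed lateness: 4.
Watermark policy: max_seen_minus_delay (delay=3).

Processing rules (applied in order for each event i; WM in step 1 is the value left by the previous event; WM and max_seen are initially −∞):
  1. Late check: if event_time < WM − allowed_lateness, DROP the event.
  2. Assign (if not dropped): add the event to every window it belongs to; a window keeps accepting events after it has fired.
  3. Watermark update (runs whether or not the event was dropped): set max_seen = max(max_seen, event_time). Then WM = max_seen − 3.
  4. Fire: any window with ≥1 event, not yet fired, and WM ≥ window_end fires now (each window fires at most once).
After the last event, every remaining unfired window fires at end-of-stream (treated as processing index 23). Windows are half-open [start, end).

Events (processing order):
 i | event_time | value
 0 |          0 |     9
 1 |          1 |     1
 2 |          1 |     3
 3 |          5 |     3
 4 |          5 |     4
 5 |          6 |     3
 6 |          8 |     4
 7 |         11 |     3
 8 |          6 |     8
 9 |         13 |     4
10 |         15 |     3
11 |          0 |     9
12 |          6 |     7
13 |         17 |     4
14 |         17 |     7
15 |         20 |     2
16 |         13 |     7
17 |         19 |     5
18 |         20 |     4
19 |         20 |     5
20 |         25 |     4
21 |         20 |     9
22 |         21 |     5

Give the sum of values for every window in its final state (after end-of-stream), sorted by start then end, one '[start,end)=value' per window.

i=0 t=0 v=9: → [0,3); WM=-3
i=1 t=1 v=1: → [0,4); WM=-2
i=2 t=1 v=3: → [0,4); WM=-2
i=3 t=5 v=3: → [5,8); WM=2
i=4 t=5 v=4: → [5,8); WM=2
i=5 t=6 v=3: → [5,9); WM=3
i=6 t=8 v=4: → [5,11); WM=5
i=7 t=11 v=3: → [11,14); WM=8
i=8 t=6 v=8: → [5,11); WM=8
i=9 t=13 v=4: → [11,16); WM=10
i=10 t=15 v=3: → [11,18); WM=12
i=11 t=0 v=9: DROP (t<12-4); WM=12
i=12 t=6 v=7: DROP (t<12-4); WM=12
i=13 t=17 v=4: → [11,20); WM=14
i=14 t=17 v=7: → [11,20); WM=14
i=15 t=20 v=2: → [20,23); WM=17
i=16 t=13 v=7: → [11,20); WM=17
i=17 t=19 v=5: → [11,23); WM=17
i=18 t=20 v=4: → [11,23); WM=17
i=19 t=20 v=5: → [11,23); WM=17
i=20 t=25 v=4: → [25,28); WM=22
i=21 t=20 v=9: → [11,23); WM=22
i=22 t=21 v=5: → [11,24); WM=22

[0,4)=13 [5,11)=22 [11,24)=58 [25,28)=4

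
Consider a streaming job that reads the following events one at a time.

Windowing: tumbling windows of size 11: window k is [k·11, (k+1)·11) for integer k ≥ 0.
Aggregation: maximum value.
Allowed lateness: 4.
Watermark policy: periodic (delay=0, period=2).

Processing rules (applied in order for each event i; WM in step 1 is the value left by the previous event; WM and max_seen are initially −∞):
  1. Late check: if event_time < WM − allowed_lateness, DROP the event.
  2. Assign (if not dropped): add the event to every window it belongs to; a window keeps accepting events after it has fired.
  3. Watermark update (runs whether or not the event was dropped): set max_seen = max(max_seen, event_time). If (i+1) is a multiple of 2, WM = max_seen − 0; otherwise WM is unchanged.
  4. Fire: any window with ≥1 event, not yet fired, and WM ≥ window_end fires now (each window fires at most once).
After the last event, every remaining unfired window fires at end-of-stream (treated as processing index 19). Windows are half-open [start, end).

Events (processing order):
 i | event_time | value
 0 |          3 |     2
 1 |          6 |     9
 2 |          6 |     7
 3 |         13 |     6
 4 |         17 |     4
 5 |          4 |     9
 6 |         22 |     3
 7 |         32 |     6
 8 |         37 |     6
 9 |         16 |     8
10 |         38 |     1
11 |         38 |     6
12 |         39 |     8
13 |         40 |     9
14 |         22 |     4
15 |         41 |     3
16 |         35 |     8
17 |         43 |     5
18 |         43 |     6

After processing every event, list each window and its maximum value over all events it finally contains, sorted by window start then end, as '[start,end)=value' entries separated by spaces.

[0,11)=9 [11,22)=6 [22,33)=6 [33,44)=9

i=0 t=3 v=2: → [0,11); WM=−∞
i=1 t=6 v=9: → [0,11); WM=6
i=2 t=6 v=7: → [0,11); WM=6
i=3 t=13 v=6: → [11,22); WM=13; [0,11) fires=9
i=4 t=17 v=4: → [11,22); WM=13
i=5 t=4 v=9: DROP (t<13-4); WM=17
i=6 t=22 v=3: → [22,33); WM=17
i=7 t=32 v=6: → [22,33); WM=32; [11,22) fires=6
i=8 t=37 v=6: → [33,44); WM=32
i=9 t=16 v=8: DROP (t<32-4); WM=37; [22,33) fires=6
i=10 t=38 v=1: → [33,44); WM=37
i=11 t=38 v=6: → [33,44); WM=38
i=12 t=39 v=8: → [33,44); WM=38
i=13 t=40 v=9: → [33,44); WM=40
i=14 t=22 v=4: DROP (t<40-4); WM=40
i=15 t=41 v=3: → [33,44); WM=41
i=16 t=35 v=8: DROP (t<41-4); WM=41
i=17 t=43 v=5: → [33,44); WM=43
i=18 t=43 v=6: → [33,44); WM=43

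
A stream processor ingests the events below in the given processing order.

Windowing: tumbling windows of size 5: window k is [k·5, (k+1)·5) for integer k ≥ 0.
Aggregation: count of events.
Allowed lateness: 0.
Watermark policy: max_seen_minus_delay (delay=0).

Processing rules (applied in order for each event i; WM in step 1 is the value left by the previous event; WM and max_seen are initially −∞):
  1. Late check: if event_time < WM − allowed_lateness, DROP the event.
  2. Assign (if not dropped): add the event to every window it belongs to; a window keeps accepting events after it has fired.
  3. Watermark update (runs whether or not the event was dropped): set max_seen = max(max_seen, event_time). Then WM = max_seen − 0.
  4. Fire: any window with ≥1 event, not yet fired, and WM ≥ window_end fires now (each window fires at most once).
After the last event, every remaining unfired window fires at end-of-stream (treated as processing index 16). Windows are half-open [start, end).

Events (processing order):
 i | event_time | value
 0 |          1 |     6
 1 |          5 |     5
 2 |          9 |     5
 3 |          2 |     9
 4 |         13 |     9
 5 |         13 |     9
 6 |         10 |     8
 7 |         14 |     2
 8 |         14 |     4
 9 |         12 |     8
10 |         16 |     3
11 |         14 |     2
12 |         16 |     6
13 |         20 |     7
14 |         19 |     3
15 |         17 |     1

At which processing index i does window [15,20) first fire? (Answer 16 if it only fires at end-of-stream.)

13

i=0 t=1 v=6: → [0,5); WM=1
i=1 t=5 v=5: → [5,10); WM=5; [0,5) fires=1
i=2 t=9 v=5: → [5,10); WM=9
i=3 t=2 v=9: DROP (t<9-0); WM=9
i=4 t=13 v=9: → [10,15); WM=13; [5,10) fires=2
i=5 t=13 v=9: → [10,15); WM=13
i=6 t=10 v=8: DROP (t<13-0); WM=13
i=7 t=14 v=2: → [10,15); WM=14
i=8 t=14 v=4: → [10,15); WM=14
i=9 t=12 v=8: DROP (t<14-0); WM=14
i=10 t=16 v=3: → [15,20); WM=16; [10,15) fires=4
i=11 t=14 v=2: DROP (t<16-0); WM=16
i=12 t=16 v=6: → [15,20); WM=16
i=13 t=20 v=7: → [20,25); WM=20; [15,20) fires=2
i=14 t=19 v=3: DROP (t<20-0); WM=20
i=15 t=17 v=1: DROP (t<20-0); WM=20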